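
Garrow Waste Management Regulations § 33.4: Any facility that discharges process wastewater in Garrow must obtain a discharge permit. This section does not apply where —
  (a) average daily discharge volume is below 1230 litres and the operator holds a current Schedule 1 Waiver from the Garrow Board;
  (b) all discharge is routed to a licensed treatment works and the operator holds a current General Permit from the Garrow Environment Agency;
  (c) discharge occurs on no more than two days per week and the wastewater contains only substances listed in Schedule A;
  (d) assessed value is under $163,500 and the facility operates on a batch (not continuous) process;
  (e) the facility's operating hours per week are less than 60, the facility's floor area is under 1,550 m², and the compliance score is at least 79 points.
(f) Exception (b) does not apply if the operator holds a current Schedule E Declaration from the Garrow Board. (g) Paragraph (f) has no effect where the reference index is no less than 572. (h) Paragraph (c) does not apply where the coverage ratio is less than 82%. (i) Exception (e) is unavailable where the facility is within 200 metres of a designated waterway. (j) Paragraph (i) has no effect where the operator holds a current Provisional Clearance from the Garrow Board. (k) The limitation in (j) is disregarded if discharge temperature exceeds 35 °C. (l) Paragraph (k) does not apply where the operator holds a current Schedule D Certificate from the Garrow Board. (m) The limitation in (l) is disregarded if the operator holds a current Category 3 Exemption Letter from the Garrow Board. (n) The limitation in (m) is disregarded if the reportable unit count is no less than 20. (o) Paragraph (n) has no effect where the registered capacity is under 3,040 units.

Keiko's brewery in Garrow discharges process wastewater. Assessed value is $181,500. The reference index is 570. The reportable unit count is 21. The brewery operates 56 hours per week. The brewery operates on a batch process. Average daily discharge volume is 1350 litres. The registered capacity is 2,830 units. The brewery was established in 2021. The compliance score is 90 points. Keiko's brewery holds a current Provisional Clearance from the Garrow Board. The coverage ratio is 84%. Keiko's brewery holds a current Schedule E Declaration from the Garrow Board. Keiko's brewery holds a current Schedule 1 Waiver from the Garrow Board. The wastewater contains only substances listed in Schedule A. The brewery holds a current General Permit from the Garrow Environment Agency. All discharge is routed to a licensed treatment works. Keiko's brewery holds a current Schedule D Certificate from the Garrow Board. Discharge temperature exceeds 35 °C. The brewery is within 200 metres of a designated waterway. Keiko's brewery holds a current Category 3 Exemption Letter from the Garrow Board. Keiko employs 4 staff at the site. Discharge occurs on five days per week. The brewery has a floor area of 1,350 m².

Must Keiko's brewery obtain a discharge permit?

Yes — Keiko's brewery must obtain a discharge permit.

Exception (a) fails — average daily discharge volume is 1350 litres, not below 1230 litres.
Exception (b)'s conditions are all satisfied: discharge is routed to a licensed treatment works; a current General Permit is held. However, paragraphs (f)–(g) must be considered: (f) operates — a current Schedule E Declaration is held. (g) does not operate here (the reference index is 570, short of 572), so (f) stands. (b) is therefore removed.
Exception (c) requires that discharge occurs on no more than two days per week; but discharge occurs on five days per week, so (c) is unavailable.
Exception (d) fails — assessed value is $181,500, not under $163,500.
Exception (e): the facility's operating hours per week are 56, less than the 60 limit; the facility's floor area is 1,350 m², under the 1,550 m² limit; the compliance score is 90 points, meeting the 79 points threshold — every condition holds. But: (i) operates against (e): the brewery is within 200 m of a designated waterway. (j) operates (a current Provisional Clearance is held), but yields to (k): (k) applies — discharge temperature exceeds 35 °C. (l) would limit (k) — a current Schedule D Certificate is held — but (m) sets (l) aside: (m) is triggered — a current Category 3 Exemption Letter is held. (n) operates (the reportable unit count is 21, meeting the 20 threshold), but yields to (o): (o) operates against (n): the registered capacity is 2,830 units, under the 3,040 units limit. (e) is therefore removed.
Every exception is unavailable, so the rule governs.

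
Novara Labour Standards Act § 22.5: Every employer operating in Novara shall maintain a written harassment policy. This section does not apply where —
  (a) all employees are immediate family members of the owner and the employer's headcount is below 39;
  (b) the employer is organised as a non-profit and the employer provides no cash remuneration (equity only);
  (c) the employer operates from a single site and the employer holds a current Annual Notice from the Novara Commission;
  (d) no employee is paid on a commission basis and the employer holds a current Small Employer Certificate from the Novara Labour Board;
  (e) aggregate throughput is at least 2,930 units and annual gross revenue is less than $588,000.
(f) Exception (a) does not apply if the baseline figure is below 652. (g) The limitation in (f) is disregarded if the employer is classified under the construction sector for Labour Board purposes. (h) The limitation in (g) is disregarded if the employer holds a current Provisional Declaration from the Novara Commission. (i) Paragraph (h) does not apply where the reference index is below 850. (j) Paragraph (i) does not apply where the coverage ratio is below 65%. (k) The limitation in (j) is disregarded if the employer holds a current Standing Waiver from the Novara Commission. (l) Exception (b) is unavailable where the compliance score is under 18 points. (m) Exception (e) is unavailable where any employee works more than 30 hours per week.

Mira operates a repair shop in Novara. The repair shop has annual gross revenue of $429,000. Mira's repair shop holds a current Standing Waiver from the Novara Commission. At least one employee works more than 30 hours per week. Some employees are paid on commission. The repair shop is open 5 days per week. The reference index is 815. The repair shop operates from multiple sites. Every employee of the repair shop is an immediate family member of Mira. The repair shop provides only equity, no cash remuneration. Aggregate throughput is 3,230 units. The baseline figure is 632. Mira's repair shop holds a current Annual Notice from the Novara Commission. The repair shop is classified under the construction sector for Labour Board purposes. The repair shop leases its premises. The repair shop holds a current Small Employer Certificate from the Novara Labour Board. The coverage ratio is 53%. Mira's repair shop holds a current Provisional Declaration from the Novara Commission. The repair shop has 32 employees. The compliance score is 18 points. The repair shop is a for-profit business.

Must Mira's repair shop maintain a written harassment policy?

Exception (a)'s conditions are all satisfied: every employee is an immediate family member; the employer's headcount is 32, below the 39 limit. Under paragraphs (f)–(k): (f) would limit (a) — the baseline figure is 632, below the 652 limit — but (g) sets (f) aside: (g) operates against (f): the repair shop is classified under the construction sector. (h) would limit (g) — a current Provisional Declaration is held — but (i) sets (h) aside: (i) operates against (h): the reference index is 815, below the 850 limit. (j) would limit (i) — the coverage ratio is 53%, below the 65% limit — but (k) sets (j) aside: (k) operates against (j): a current Standing Waiver is held. (a) remains available.
Exception (b) does not apply: the employer is for-profit.
Exception (c) fails — the employer operates from multiple sites.
Exception (d) fails — some employees are paid on commission.
Exception (e) is satisfied on its face — aggregate throughput is 3,230 units, meeting the 2,930 units threshold; annual gross revenue is $429,000, less than the $588,000 limit. However, paragraph (m) must be considered: (m) operates against (e): at least one employee exceeds 30 hours/week. Exception (e) does not apply.

No — exception (a) applies; Mira's repair shop is not required to maintain a written harassment policy.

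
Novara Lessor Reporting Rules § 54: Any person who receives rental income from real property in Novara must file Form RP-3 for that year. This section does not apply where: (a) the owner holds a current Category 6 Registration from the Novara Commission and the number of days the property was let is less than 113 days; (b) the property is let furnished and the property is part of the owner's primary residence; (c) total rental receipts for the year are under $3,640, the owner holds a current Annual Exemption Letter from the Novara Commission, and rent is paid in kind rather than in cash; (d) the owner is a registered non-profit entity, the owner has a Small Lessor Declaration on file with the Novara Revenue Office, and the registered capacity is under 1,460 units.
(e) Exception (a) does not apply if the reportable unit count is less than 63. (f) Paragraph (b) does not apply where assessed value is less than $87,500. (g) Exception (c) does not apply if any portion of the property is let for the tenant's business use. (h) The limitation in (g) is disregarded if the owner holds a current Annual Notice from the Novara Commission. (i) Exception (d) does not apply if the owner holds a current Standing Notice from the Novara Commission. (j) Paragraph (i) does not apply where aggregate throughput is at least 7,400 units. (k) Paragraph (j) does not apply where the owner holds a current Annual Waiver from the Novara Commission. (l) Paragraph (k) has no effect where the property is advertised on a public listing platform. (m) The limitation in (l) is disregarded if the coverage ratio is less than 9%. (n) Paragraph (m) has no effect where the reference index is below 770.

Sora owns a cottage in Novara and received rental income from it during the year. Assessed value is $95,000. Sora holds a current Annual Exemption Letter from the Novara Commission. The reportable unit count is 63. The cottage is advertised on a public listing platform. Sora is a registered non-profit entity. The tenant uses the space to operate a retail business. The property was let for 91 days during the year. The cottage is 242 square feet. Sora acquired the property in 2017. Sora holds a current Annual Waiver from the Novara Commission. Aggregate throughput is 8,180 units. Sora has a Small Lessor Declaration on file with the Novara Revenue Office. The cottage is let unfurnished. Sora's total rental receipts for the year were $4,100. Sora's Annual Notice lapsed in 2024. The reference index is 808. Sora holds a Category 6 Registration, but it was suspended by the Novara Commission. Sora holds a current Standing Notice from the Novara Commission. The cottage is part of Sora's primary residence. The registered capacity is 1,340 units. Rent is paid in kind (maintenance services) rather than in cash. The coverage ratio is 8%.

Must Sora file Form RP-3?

Yes — Sora must file Form RP-3.

Exception (a) requires that the owner holds a current Category 6 Registration from the Novara Commission; but the Category 6 Registration is not current, so (a) is unavailable.
Exception (b) fails — the property is let unfurnished.
Exception (c) requires that total rental receipts for the year are under $3,640; but total rental receipts for the year are $4,100, not under $3,640, so (c) is unavailable.
Exception (d): Sora is a registered non-profit; a Small Lessor Declaration is on file; the registered capacity is 1,340 units, under the 1,460 units limit — every condition holds. However, paragraphs (i)–(n) must be considered: (i) operates against (d): a current Standing Notice is held. (j) would limit (i) — aggregate throughput is 8,180 units, meeting the 7,400 units threshold — but (k) sets (j) aside: (k) is engaged — a current Annual Waiver is held. (l) is triggered (the property is publicly advertised), but is overridden by (m): (m) is engaged — the coverage ratio is 8%, less than the 9% limit. (n), which would lift (m), is not triggered — the reference index is 808, not below 770. Exception (d) does not apply.
None of the exceptions is available; § 54 applies in full.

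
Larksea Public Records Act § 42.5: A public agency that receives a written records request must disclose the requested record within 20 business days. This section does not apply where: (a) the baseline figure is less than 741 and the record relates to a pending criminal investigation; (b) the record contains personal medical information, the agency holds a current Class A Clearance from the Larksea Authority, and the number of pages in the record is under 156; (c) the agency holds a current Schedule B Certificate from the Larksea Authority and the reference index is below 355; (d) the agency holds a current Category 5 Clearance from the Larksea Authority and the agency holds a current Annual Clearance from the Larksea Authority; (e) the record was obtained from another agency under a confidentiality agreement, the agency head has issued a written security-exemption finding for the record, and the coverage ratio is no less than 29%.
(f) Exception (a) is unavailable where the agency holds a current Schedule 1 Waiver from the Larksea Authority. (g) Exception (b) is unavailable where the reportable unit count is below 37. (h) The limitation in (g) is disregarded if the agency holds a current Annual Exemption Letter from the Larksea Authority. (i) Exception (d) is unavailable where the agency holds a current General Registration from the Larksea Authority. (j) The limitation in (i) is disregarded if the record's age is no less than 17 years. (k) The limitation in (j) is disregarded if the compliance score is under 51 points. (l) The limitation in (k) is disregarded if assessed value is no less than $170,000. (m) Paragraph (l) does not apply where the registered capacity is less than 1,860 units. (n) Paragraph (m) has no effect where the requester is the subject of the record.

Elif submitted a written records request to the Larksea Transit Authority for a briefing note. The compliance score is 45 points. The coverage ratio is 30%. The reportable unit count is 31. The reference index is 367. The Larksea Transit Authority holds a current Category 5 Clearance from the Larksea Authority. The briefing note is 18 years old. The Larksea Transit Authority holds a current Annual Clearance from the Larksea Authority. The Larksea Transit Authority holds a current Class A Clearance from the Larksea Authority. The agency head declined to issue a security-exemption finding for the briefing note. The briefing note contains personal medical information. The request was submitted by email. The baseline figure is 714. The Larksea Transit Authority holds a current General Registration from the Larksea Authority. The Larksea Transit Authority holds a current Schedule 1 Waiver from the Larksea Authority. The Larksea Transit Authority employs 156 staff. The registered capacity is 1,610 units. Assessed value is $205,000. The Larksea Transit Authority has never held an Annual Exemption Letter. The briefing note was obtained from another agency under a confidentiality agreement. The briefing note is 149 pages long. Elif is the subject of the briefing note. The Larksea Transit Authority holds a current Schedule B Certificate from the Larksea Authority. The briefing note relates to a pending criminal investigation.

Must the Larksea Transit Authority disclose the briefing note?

No — exception (d) applies; the Larksea Transit Authority is not required to disclose the briefing note.

Exception (a): the baseline figure is 714, less than the 741 limit; the briefing note relates to a pending investigation — every condition holds. However, paragraph (f) must be considered: (f) operates against (a): a current Schedule 1 Waiver is held. Exception (a) does not apply.
All of (b)'s requirements are met (the briefing note contains personal medical information; a current Class A Clearance is held; the number of pages in the record is 149, under the 156 limit). Turning to paragraphs (g)–(h): (g) is triggered — the reportable unit count is 31, below the 37 limit. (h) is not triggered (no current Annual Exemption Letter is held), so (g) stands. Exception (b) does not apply.
Exception (c) requires that the reference index is below 355; but the reference index is 367, not below 355, so (c) is unavailable.
Exception (d): a current Category 5 Clearance is held; a current Annual Clearance is held — every condition holds. As to paragraphs (i)–(n): (i) would limit (d) — a current General Registration is held — but (j) sets (i) aside: (j) operates — the record's age is 18 years, meeting the 17 years threshold. (k) would limit (j) — the compliance score is 45 points, under the 51 points limit — but (l) sets (k) aside: (l) operates against (k): assessed value is $205,000, meeting the $170,000 threshold. (m) is engaged (the registered capacity is 1,610 units, less than the 1,860 units limit), but is itself disapplied by (n): (n) operates against (m): Elif is the subject of the briefing note. So (d) applies.
Exception (e) does not apply: the agency head declined to issue a security-exemption finding.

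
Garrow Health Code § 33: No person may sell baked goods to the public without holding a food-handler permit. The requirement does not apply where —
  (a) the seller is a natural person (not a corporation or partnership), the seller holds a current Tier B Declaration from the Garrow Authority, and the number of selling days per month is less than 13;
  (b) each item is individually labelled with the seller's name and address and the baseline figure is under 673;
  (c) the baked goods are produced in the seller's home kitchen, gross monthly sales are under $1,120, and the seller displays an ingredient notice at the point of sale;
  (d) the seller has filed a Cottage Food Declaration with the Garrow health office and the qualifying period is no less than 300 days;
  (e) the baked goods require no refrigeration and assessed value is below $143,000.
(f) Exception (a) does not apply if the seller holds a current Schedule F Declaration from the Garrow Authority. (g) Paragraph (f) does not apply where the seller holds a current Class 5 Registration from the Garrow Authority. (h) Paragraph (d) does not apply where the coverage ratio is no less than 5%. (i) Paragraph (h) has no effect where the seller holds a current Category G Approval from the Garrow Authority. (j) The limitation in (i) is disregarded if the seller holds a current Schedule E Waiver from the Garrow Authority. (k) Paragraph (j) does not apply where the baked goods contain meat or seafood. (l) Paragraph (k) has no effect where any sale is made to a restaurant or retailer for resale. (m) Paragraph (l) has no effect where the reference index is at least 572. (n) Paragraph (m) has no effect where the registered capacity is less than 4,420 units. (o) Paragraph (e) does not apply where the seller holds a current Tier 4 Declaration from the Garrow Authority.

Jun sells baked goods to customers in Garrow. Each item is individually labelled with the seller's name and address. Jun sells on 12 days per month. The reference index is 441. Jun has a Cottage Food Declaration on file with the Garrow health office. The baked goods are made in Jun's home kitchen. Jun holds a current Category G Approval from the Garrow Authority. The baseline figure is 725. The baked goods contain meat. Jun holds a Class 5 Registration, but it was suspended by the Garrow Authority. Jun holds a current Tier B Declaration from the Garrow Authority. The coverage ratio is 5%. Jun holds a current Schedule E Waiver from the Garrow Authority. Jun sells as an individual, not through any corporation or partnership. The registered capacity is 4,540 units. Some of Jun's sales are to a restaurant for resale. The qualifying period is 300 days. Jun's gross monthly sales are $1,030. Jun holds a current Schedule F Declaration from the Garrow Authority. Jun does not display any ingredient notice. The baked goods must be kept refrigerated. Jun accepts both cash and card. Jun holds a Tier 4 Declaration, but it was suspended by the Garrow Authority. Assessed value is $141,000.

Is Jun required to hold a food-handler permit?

Yes — Jun must hold a food-handler permit.

Exception (a): the seller is a natural person; a current Tier B Declaration is held; the number of selling days per month is 12, less than the 13 limit — every condition holds. But: (f) operates against (a): a current Schedule F Declaration is held. (g), which would lift (f), does not operate here — there is no Class 5 Registration in force. So (a) is unavailable.
Exception (b) fails — the baseline figure is 725, not under 673.
Exception (c) does not apply: no ingredient notice is displayed.
All of (d)'s requirements are met (a Cottage Food Declaration is on file; the qualifying period is 300 days, meeting the 300 days threshold). But: (h) is triggered — the coverage ratio is 5%, meeting the 5% threshold. (i) is triggered (a current Category G Approval is held), but is displaced by (j): (j) is engaged — a current Schedule E Waiver is held. (k) applies (the baked goods contain meat), but is overridden by (l): (l) applies — some sales are to a restaurant for resale. (m), which would lift (l), does not operate here — the reference index is 441, short of 572. (d) is therefore removed.
Exception (e) does not apply: the baked goods require refrigeration.
No exception displaces § 33.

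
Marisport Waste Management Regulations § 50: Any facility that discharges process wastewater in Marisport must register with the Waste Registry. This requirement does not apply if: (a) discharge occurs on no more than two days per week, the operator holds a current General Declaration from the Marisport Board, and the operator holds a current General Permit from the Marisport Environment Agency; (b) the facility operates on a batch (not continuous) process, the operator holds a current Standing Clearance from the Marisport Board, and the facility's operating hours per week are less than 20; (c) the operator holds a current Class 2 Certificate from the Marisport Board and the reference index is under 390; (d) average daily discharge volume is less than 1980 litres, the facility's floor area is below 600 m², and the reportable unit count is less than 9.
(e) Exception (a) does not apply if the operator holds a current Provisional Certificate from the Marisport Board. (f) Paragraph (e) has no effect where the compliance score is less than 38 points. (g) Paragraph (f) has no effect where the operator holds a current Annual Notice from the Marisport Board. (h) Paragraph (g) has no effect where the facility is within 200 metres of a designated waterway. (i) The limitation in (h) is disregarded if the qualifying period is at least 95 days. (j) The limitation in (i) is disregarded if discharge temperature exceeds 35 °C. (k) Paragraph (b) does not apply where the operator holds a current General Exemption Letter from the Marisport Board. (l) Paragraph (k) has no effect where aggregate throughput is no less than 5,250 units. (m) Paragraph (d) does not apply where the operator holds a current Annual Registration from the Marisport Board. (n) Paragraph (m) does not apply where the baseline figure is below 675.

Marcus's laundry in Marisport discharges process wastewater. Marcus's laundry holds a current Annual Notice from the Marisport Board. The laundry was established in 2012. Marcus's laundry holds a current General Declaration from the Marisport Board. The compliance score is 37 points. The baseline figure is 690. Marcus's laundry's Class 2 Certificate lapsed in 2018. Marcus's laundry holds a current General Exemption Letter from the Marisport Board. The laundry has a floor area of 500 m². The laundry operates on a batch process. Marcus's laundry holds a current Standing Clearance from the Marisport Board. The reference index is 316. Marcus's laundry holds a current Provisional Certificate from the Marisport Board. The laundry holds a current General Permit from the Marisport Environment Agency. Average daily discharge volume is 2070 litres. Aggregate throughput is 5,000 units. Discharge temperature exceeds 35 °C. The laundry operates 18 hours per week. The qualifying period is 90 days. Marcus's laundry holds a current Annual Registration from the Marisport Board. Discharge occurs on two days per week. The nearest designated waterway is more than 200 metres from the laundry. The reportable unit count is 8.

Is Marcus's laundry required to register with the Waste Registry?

Exception (a) is satisfied on its face — discharge occurs on no more than two days per week; a current General Declaration is held; a current General Permit is held. But applying paragraphs (e)–(j): (e) applies — a current Provisional Certificate is held. (f) applies (the compliance score is 37 points, less than the 38 points limit), but is set aside by (g): (g) operates against (f): a current Annual Notice is held. (h), which would lift (g), is inapplicable — the laundry is more than 200 m from any designated waterway. Exception (a) does not apply.
Exception (b) is satisfied on its face — the facility operates on a batch process; a current Standing Clearance is held; the facility's operating hours per week are 18, less than the 20 limit. But applying paragraphs (k)–(l): (k) operates against (b): a current General Exemption Letter is held. (l), which would lift (k), is not triggered — aggregate throughput is 5,000 units, short of 5,250 units. (b) is therefore removed.
Exception (c) fails — the Class 2 Certificate is not current.
Exception (d) requires that average daily discharge volume is less than 1980 litres; but average daily discharge volume is 2070 litres, not less than 1980 litres, so (d) is unavailable.
None of the exceptions is available; § 50 applies in full.

Yes — Marcus's laundry must register with the Waste Registry.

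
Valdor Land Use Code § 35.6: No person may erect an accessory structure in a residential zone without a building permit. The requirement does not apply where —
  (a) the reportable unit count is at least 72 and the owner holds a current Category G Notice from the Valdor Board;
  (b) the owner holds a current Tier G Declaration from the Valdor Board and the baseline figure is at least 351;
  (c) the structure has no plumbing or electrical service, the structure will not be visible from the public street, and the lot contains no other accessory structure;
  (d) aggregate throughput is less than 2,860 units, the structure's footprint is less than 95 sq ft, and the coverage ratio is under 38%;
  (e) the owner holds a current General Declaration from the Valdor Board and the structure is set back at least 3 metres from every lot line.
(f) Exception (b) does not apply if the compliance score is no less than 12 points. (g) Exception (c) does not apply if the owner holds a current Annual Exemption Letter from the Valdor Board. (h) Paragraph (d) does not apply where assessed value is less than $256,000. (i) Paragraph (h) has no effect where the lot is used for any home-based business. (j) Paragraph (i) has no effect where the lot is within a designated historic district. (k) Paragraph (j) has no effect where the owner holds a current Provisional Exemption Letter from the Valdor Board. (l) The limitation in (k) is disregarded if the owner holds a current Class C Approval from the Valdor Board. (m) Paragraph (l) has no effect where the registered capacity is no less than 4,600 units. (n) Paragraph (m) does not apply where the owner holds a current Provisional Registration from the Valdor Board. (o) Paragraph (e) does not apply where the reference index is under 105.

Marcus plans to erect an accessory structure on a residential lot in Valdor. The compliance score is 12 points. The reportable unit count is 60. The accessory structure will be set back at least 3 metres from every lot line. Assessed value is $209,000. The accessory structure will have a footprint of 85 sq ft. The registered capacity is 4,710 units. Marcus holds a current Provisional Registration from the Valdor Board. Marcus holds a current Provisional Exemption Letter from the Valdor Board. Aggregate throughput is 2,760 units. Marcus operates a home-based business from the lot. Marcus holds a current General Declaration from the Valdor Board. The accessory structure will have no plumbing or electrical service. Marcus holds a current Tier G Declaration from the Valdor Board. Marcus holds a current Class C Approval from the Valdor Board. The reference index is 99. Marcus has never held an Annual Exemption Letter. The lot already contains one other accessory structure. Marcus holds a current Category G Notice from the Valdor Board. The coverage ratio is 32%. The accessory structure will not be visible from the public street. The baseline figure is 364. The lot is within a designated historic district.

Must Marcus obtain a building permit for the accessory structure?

Exception (a) fails — the reportable unit count is 60, short of 72.
Exception (b): a current Tier G Declaration is held; the baseline figure is 364, meeting the 351 threshold — every condition holds. Turning to paragraph (f): (f) operates against (b): the compliance score is 12 points, meeting the 12 points threshold. (b) is therefore removed.
Exception (c) does not apply: the lot already has another accessory structure.
Exception (d): aggregate throughput is 2,760 units, less than the 2,860 units limit; the structure's footprint is 85 sq ft, less than the 95 sq ft limit; the coverage ratio is 32%, under the 38% limit — every condition holds. But: (h) operates against (d): assessed value is $209,000, less than the $256,000 limit. (i) would limit (h) — a home-based business operates on the lot — but (j) sets (i) aside: (j) is triggered — the lot is in a historic district. (k) would limit (j) — a current Provisional Exemption Letter is held — but (l) sets (k) aside: (l) operates — a current Class C Approval is held. (m) is engaged (the registered capacity is 4,710 units, meeting the 4,600 units threshold), but is overridden by (n): (n) operates against (m): a current Provisional Registration is held. So (d) is unavailable.
Exception (e): a current General Declaration is held; the setback is at least 3 m on every side — every condition holds. However, paragraph (o) must be considered: (o) operates against (e): the reference index is 99, under the 105 limit. (e) is therefore removed.
Every exception is unavailable, so the rule governs.

Yes — Marcus must obtain a building permit.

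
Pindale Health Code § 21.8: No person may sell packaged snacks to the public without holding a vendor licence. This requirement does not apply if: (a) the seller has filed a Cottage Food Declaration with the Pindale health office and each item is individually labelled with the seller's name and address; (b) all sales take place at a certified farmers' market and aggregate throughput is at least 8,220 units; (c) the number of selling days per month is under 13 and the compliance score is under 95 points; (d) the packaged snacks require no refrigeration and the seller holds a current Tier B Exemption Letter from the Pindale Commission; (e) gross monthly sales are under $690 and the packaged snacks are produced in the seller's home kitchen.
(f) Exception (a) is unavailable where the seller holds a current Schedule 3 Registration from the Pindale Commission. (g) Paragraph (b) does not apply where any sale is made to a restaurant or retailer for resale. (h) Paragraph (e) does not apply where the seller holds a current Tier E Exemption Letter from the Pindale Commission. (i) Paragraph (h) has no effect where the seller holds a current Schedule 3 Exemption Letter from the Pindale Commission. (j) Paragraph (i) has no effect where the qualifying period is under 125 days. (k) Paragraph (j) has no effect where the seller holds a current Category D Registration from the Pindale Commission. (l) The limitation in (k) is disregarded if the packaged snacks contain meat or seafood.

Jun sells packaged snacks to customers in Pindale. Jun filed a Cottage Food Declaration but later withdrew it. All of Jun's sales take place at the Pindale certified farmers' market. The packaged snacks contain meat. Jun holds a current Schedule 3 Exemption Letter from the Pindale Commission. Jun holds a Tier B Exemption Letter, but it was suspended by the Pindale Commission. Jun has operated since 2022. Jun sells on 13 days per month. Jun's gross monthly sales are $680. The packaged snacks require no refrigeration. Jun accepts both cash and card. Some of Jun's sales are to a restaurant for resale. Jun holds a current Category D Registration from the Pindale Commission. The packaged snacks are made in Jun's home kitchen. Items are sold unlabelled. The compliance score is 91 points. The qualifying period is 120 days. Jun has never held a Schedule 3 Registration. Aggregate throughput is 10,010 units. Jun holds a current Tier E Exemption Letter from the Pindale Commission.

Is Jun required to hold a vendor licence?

Exception (a) fails — the Cottage Food Declaration was withdrawn.
All of (b)'s requirements are met (all sales are at a certified farmers' market; aggregate throughput is 10,010 units, meeting the 8,220 units threshold). Turning to paragraph (g): (g) operates against (b): some sales are to a restaurant for resale. (b) is therefore removed.
Exception (c) fails — the number of selling days per month is 13, not under 13.
Exception (d) fails — the Tier B Exemption Letter is not current.
Exception (e)'s conditions are all satisfied: gross monthly sales are $680, under the $690 limit; the packaged snacks are home-kitchen produced. But applying paragraphs (h)–(l): (h) operates against (e): a current Tier E Exemption Letter is held. (i) would limit (h) — a current Schedule 3 Exemption Letter is held — but (j) sets (i) aside: (j) operates against (i): the qualifying period is 120 days, under the 125 days limit. (k) operates (a current Category D Registration is held), but is set aside by (l): (l) operates against (k): the packaged snacks contain meat. So (e) is unavailable.
No exception is made out. Jun falls within the general rule.

Yes — Jun must hold a vendor licence.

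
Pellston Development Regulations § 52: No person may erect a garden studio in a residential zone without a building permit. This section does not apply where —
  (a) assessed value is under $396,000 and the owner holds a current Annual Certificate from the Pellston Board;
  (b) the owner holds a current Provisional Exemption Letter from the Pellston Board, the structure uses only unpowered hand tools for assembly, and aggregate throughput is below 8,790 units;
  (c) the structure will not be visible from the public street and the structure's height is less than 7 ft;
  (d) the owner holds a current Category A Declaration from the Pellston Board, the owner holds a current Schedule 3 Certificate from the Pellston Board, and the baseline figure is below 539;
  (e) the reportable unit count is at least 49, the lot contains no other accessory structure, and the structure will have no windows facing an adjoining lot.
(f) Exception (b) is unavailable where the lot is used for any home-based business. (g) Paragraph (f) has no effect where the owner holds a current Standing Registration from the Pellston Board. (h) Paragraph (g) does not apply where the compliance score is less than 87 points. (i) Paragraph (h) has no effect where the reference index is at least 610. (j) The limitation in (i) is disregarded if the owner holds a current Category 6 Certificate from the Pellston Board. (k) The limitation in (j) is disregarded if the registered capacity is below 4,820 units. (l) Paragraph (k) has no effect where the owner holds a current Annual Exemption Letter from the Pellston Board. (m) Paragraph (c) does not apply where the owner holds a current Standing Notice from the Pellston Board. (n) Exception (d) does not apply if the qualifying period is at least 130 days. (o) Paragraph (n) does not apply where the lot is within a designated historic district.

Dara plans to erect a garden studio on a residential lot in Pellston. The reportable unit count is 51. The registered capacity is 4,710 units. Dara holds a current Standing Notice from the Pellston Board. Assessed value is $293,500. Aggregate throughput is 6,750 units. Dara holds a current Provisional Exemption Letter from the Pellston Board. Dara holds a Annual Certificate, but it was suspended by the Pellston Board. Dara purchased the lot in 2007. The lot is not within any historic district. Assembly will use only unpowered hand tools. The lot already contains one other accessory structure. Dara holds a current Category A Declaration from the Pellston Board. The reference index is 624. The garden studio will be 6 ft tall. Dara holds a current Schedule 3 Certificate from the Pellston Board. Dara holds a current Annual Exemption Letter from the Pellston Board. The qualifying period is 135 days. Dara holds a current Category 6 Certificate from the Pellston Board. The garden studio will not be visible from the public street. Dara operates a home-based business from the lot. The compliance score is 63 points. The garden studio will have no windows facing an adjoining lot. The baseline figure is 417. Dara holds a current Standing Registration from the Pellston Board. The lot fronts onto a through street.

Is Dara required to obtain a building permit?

Yes — Dara must obtain a building permit.

Exception (a) requires that the owner holds a current Annual Certificate from the Pellston Board; but there is no Annual Certificate in force, so (a) is unavailable.
Exception (b): a current Provisional Exemption Letter is held; assembly uses only hand tools; aggregate throughput is 6,750 units, below the 8,790 units limit — every condition holds. However, paragraphs (f)–(l) must be considered: (f) operates against (b): a home-based business operates on the lot. (g) would limit (f) — a current Standing Registration is held — but (h) sets (g) aside: (h) operates against (g): the compliance score is 63 points, less than the 87 points limit. (i) would limit (h) — the reference index is 624, meeting the 610 threshold — but (j) sets (i) aside: (j) operates against (i): a current Category 6 Certificate is held. (k) is triggered (the registered capacity is 4,710 units, below the 4,820 units limit), but is itself disapplied by (l): (l) is triggered — a current Annual Exemption Letter is held. Exception (b) does not apply.
Exception (c)'s conditions are all satisfied: the structure will not be visible from the street; the structure's height is 6 ft, less than the 7 ft limit. However, paragraph (m) must be considered: (m) is engaged — a current Standing Notice is held. (c) is therefore removed.
Exception (d) is satisfied on its face — a current Category A Declaration is held; a current Schedule 3 Certificate is held; the baseline figure is 417, below the 539 limit. But: (n) operates against (d): the qualifying period is 135 days, meeting the 130 days threshold. (o) does not operate here (the lot is not in a historic district), so (n) stands. Exception (d) does not apply.
Exception (e) fails — the lot already has another accessory structure.
No exception displaces § 52.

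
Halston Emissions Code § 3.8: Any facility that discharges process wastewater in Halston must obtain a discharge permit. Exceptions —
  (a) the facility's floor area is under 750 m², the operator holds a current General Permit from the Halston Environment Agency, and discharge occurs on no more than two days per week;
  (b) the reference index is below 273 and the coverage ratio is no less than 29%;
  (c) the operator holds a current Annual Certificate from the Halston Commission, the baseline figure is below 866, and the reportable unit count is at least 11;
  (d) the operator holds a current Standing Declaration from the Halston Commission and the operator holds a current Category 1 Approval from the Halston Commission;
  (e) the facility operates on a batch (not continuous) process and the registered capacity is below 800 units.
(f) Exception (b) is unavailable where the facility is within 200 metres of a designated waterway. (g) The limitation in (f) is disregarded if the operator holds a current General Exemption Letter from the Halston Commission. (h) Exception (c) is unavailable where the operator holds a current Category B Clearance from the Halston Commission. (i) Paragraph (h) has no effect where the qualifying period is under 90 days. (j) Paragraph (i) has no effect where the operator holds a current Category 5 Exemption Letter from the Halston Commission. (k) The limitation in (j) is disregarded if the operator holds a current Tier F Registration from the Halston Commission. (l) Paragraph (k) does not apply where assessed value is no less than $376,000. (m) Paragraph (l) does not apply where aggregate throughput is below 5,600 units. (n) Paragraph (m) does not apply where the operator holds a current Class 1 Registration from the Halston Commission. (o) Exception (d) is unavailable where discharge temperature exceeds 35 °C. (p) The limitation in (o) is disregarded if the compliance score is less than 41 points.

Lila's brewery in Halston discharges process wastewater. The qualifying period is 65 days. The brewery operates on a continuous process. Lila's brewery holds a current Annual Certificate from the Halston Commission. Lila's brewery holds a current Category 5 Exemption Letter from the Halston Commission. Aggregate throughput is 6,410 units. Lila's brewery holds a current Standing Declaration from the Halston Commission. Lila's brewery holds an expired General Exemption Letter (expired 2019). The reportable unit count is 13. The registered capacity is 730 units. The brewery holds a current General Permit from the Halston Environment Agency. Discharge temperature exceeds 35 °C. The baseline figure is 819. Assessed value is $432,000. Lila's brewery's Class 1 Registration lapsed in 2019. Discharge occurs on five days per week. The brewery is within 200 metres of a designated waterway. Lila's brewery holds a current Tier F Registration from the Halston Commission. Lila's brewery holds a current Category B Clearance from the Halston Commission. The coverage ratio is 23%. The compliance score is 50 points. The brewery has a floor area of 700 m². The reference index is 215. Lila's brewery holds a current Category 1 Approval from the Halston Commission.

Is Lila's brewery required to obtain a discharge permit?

Exception (a) fails — discharge occurs on five days per week.
Exception (b) fails — the coverage ratio is 23%, short of 29%.
Exception (c): a current Annual Certificate is held; the baseline figure is 819, below the 866 limit; the reportable unit count is 13, meeting the 11 threshold — every condition holds. Turning to paragraphs (h)–(n): (h) operates against (c): a current Category B Clearance is held. (i) applies (the qualifying period is 65 days, under the 90 days limit), but is displaced by (j): (j) applies — a current Category 5 Exemption Letter is held. (k) would limit (j) — a current Tier F Registration is held — but (l) sets (k) aside: (l) operates against (k): assessed value is $432,000, meeting the $376,000 threshold. (m), which would lift (l), does not operate here — aggregate throughput is 6,410 units, not below 5,600 units. Exception (c) does not apply.
Exception (d) is satisfied on its face — a current Standing Declaration is held; a current Category 1 Approval is held. Turning to paragraphs (o)–(p): (o) operates against (d): discharge temperature exceeds 35 °C. (p), which would lift (o), is not triggered — the compliance score is 50 points, not less than 41 points. (d) is therefore removed.
Exception (e) does not apply: the facility operates on a continuous process.
No exception displaces § 3.8.

Yes — Lila's brewery must obtain a discharge permit.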